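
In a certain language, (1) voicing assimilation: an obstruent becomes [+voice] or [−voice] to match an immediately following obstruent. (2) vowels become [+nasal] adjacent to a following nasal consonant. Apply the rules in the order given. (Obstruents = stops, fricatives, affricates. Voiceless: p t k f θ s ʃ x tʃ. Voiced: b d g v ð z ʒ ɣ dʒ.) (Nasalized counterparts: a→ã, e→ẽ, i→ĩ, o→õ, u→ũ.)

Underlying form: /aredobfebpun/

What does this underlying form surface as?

Rule 1: /b/ before /f/ (voiceless) → [p]
Rule 1: /b/ before /p/ (voiceless) → [p]
After rule 1: aredopfeppun
Rule 2: /u/ before nasal /n/ → [ũ]

[aredopfeppũn]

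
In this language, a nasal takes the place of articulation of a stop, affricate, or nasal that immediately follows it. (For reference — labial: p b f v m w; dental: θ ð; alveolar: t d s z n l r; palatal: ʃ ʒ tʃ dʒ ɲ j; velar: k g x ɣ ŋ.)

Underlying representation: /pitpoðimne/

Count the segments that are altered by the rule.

1

/m/ before /n/ (alveolar) → [n]
1 segment changes.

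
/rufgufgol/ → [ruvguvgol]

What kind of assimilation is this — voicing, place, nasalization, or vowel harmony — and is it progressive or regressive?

/f/→[v] /f/→[v].
Each target copies a feature from the following segment, so the direction is regressive.

voicing assimilation, regressive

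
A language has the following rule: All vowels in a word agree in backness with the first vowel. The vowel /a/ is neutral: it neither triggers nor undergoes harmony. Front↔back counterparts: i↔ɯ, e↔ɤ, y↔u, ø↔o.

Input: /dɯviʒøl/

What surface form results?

/i/ harmonizes with /ɯ/ ([+back]) → [ɯ]
/ø/ harmonizes with /ɯ/ ([+back]) → [o]

[dɯvɯʒol]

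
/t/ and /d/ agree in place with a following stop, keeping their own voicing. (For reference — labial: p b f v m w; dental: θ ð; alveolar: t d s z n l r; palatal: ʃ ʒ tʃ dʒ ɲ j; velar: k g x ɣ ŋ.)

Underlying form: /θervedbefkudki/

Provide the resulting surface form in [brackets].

/d/ before /b/ (labial) → [b]
/d/ before /k/ (velar) → [g]

[θervebbefkugki]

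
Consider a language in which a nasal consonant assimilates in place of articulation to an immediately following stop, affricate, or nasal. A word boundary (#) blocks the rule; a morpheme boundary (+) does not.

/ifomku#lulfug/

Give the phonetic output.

/m/ before /k/ (velar) → [ŋ]

[ifoŋku#lulfug]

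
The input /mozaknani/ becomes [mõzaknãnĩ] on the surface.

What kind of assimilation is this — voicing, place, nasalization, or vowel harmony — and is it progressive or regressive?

nasalization, progressive

/o/→[õ] /a/→[ã] /i/→[ĩ].
Each target copies a feature from the preceding segment, so the direction is progressive.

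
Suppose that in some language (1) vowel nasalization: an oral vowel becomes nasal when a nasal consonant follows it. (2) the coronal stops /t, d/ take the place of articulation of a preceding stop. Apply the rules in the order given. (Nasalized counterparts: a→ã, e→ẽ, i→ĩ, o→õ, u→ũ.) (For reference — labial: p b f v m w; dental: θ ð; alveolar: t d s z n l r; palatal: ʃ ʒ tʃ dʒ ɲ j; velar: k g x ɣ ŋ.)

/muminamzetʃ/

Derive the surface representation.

Rule 1: /u/ before nasal /m/ → [ũ]
Rule 1: /i/ before nasal /n/ → [ĩ]
Rule 1: /a/ before nasal /m/ → [ã]
After rule 1: mũmĩnãmzetʃ
Rule 2: no segment meets the rule's conditions; no change.

[mũmĩnãmzetʃ]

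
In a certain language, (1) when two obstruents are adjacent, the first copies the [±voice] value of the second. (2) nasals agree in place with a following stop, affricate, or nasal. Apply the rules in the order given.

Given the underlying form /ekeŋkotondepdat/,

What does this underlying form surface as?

Rule 1: /p/ before /d/ (voiced) → [b]
After rule 1: ekeŋkotondebdat
Rule 2: no segment meets the rule's conditions; no change.

[ekeŋkotondebdat]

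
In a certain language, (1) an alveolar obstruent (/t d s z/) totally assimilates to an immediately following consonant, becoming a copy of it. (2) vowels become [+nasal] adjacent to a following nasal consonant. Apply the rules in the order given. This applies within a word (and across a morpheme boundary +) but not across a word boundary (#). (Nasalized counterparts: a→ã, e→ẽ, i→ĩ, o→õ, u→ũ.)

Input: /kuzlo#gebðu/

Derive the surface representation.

[kullo#gebðu]

Rule 1: /z/ before /l/ → [l] (total assimilation)
After rule 1: kullo#gebðu
Rule 2: no segment meets the rule's conditions; no change.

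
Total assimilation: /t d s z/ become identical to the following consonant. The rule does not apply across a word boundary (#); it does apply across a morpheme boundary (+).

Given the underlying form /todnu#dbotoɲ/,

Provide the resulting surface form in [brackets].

[tonnu#bbotoɲ]

/d/ before /n/ → [n] (total assimilation)
/d/ before /b/ → [b] (total assimilation)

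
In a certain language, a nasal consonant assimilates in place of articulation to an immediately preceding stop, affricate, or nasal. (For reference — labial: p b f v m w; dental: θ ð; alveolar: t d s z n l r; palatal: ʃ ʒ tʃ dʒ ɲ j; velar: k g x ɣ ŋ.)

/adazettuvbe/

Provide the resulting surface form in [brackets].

no segment meets the rule's conditions; no change.

[adazettuvbe]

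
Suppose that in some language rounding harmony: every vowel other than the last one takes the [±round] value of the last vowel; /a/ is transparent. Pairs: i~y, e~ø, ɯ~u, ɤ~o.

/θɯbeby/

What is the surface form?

[θubøby]

/ɯ/ harmonizes with /y/ ([+round]) → [u]
/e/ harmonizes with /y/ ([+round]) → [ø]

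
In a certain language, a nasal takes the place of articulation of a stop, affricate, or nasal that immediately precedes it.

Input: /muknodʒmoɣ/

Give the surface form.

[mukŋodʒɲoɣ]

/n/ after /k/ (velar) → [ŋ]
/m/ after /dʒ/ (palatal) → [ɲ]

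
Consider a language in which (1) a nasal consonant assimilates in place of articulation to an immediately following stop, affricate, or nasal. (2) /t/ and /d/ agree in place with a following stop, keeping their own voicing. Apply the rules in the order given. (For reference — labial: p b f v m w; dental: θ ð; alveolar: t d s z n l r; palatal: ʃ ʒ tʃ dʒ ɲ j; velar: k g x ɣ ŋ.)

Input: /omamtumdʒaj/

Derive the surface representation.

Rule 1: /m/ before /t/ (alveolar) → [n]
Rule 1: /m/ before /dʒ/ (palatal) → [ɲ]
After rule 1: omantuɲdʒaj
Rule 2: no segment meets the rule's conditions; no change.

[omantuɲdʒaj]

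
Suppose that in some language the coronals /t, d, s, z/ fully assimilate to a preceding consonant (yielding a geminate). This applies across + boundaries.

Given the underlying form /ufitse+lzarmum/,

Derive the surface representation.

/s/ after /t/ → [t] (total assimilation)
/z/ after /l/ → [l] (total assimilation)

[ufitte+llarmum]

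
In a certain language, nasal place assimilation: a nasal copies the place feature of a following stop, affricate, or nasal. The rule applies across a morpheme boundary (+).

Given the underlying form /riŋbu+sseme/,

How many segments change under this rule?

1

/ŋ/ before /b/ (labial) → [m]
1 segment changes.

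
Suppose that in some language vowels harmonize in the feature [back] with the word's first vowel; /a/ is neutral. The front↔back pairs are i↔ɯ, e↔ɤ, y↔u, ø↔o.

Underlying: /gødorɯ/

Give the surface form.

[gødøri]

/o/ harmonizes with /ø/ ([-back]) → [ø]
/ɯ/ harmonizes with /ø/ ([-back]) → [i]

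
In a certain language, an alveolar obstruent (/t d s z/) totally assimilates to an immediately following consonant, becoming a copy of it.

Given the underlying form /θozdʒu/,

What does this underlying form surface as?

[θodʒdʒu]

/z/ before /dʒ/ → [dʒ] (total assimilation)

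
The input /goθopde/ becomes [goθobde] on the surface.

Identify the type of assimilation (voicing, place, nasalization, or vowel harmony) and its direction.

voicing assimilation, regressive

/p/→[b].
Each target copies a feature from the following segment, so the direction is regressive.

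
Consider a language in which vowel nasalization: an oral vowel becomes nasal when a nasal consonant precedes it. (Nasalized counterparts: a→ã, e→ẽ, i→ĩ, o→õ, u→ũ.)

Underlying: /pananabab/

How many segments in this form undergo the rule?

2

/a/ after nasal /n/ → [ã]
/a/ after nasal /n/ → [ã]
2 segments change.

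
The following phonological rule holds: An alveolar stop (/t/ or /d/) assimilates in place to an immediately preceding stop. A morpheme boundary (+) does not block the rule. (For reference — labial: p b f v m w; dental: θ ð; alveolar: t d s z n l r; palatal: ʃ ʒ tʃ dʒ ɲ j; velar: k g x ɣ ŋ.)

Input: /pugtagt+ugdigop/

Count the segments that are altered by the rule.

3

/t/ after /g/ (velar) → [k]
/t/ after /g/ (velar) → [k]
/d/ after /g/ (velar) → [g]
3 segments change.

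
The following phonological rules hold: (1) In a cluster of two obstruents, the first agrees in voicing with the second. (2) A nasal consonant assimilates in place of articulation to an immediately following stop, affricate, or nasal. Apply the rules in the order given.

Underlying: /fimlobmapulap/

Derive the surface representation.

[fimlobmapulap]

Rule 1: no segment meets the rule's conditions; no change.
After rule 1: fimlobmapulap
Rule 2: no segment meets the rule's conditions; no change.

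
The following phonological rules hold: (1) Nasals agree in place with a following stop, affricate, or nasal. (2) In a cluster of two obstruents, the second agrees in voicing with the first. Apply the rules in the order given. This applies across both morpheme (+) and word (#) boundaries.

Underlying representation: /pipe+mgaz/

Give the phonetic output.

[pipe+ŋgaz]

Rule 1: /m/ before /g/ (velar) → [ŋ]
After rule 1: pipe+ŋgaz
Rule 2: no segment meets the rule's conditions; no change.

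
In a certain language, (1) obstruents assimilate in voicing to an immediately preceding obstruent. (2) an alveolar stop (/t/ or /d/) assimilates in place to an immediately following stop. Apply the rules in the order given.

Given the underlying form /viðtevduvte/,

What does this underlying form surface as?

[viðdevduvde]

Rule 1: /t/ after /ð/ (voiced) → [d]
Rule 1: /t/ after /v/ (voiced) → [d]
After rule 1: viðdevduvde
Rule 2: no segment meets the rule's conditions; no change.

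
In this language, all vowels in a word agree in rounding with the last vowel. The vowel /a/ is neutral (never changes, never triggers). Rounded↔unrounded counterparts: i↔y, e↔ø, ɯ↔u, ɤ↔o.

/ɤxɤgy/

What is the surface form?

[oxogy]

/ɤ/ harmonizes with /y/ ([+round]) → [o]
/ɤ/ harmonizes with /y/ ([+round]) → [o]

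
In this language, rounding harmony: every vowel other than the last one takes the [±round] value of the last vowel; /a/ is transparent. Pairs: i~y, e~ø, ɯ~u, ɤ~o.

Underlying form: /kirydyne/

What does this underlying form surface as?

/y/ harmonizes with /e/ ([-round]) → [i]
/y/ harmonizes with /e/ ([-round]) → [i]

[kiridine]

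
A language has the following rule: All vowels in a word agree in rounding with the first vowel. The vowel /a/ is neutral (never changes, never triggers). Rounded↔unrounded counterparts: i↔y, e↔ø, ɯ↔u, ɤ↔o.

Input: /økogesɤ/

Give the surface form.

/e/ harmonizes with /ø/ ([+round]) → [ø]
/ɤ/ harmonizes with /ø/ ([+round]) → [o]

[økogøso]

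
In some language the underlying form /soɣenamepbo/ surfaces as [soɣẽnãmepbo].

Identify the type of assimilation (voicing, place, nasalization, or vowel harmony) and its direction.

/e/→[ẽ] /a/→[ã].
Each target copies a feature from the following segment, so the direction is regressive.

nasalization, regressive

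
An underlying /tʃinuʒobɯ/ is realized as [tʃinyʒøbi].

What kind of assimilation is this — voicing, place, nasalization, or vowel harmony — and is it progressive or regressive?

/u/→[y] /o/→[ø] /ɯ/→[i].
Vowels agree with the first vowel, so the harmony is progressive.

vowel harmony, progressive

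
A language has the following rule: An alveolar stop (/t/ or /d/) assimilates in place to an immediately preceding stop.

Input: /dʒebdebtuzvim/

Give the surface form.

[dʒebbebpuzvim]

/d/ after /b/ (labial) → [b]
/t/ after /b/ (labial) → [p]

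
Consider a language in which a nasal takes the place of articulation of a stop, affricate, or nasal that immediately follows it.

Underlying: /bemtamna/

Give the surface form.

[bentanna]

/m/ before /t/ (alveolar) → [n]
/m/ before /n/ (alveolar) → [n]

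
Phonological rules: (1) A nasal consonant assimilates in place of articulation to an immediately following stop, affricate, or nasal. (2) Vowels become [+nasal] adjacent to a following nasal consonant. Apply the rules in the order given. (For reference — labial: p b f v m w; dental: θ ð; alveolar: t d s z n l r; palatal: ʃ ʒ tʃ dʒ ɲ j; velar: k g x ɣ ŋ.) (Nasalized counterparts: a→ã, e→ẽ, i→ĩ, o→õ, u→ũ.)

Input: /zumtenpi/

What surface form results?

Rule 1: /m/ before /t/ (alveolar) → [n]
Rule 1: /n/ before /p/ (labial) → [m]
After rule 1: zuntempi
Rule 2: /u/ before nasal /n/ → [ũ]
Rule 2: /e/ before nasal /m/ → [ẽ]

[zũntẽmpi]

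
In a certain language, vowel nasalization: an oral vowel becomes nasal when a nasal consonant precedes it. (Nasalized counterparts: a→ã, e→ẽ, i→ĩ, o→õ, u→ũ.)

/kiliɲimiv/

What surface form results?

[kiliɲĩmĩv]

/i/ after nasal /ɲ/ → [ĩ]
/i/ after nasal /m/ → [ĩ]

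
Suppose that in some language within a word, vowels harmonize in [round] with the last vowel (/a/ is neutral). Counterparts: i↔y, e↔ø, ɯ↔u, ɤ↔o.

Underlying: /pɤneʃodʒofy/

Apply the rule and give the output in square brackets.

/ɤ/ harmonizes with /y/ ([+round]) → [o]
/e/ harmonizes with /y/ ([+round]) → [ø]

[ponøʃodʒofy]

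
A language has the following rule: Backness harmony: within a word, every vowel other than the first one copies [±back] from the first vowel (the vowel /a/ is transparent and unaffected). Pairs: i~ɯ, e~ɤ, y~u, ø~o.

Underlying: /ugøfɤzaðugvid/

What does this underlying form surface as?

[ugofɤzaðugvɯd]

/ø/ harmonizes with /u/ ([+back]) → [o]
/i/ harmonizes with /u/ ([+back]) → [ɯ]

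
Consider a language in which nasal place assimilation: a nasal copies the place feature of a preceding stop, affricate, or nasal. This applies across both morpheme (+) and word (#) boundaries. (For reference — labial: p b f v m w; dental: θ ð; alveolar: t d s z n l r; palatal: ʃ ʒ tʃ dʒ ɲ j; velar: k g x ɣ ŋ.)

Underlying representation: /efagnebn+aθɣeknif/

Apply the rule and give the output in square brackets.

/n/ after /g/ (velar) → [ŋ]
/n/ after /b/ (labial) → [m]
/n/ after /k/ (velar) → [ŋ]

[efagŋebm+aθɣekŋif]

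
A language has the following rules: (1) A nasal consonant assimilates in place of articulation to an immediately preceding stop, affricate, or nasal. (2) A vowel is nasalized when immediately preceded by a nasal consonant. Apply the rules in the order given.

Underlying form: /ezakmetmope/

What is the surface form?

[ezakŋẽtnõpe]

Rule 1: /m/ after /k/ (velar) → [ŋ]
Rule 1: /m/ after /t/ (alveolar) → [n]
After rule 1: ezakŋetnope
Rule 2: /e/ after nasal /ŋ/ → [ẽ]
Rule 2: /o/ after nasal /n/ → [õ]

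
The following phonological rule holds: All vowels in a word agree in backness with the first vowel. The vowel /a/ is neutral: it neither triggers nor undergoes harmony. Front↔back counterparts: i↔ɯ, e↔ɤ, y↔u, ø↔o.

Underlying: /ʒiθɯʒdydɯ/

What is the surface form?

/ɯ/ harmonizes with /i/ ([-back]) → [i]
/ɯ/ harmonizes with /i/ ([-back]) → [i]

[ʒiθiʒdydi]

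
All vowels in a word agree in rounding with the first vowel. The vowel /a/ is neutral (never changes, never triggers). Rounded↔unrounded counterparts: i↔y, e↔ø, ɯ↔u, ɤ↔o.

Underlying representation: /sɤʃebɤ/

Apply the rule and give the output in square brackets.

no segment meets the rule's conditions; no change.

[sɤʃebɤ]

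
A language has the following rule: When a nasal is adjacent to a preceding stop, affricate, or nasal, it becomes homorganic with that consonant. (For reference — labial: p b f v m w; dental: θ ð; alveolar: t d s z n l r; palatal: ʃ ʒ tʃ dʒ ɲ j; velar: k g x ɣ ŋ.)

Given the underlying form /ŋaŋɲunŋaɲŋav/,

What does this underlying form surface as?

/ɲ/ after /ŋ/ (velar) → [ŋ]
/ŋ/ after /n/ (alveolar) → [n]
/ŋ/ after /ɲ/ (palatal) → [ɲ]

[ŋaŋŋunnaɲɲav]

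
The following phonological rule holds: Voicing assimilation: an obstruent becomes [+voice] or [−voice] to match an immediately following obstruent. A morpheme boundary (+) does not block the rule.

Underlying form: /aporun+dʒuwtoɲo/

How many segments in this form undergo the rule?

No segment meets the rule's conditions.

0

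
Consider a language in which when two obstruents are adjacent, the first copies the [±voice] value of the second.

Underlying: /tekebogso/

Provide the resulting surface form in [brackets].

[tekebokso]

/g/ before /s/ (voiceless) → [k]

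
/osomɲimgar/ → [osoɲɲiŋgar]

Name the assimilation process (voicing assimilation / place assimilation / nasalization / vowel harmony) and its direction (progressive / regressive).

place assimilation, regressive

/m/→[ɲ] /m/→[ŋ].
Each target copies a feature from the following segment, so the direction is regressive.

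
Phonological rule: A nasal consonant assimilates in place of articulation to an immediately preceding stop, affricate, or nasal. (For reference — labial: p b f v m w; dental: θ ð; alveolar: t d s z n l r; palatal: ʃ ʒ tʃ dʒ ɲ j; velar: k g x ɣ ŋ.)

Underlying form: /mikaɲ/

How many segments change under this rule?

0

No segment meets the rule's conditions.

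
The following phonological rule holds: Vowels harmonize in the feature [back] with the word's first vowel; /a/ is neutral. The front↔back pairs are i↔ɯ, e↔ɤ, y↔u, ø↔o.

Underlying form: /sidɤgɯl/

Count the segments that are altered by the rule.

/ɤ/ harmonizes with /i/ ([-back]) → [e]
/ɯ/ harmonizes with /i/ ([-back]) → [i]
2 segments change.

2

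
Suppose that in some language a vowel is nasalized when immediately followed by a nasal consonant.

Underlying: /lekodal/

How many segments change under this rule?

0

No segment meets the rule's conditions.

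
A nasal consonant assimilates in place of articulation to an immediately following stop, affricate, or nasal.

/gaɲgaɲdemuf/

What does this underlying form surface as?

/ɲ/ before /g/ (velar) → [ŋ]
/ɲ/ before /d/ (alveolar) → [n]

[gaŋgandemuf]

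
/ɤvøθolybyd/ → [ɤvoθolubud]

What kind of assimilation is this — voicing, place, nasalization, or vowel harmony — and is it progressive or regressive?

vowel harmony, progressive

/ø/→[o] /y/→[u] /y/→[u].
Vowels agree with the first vowel, so the harmony is progressive.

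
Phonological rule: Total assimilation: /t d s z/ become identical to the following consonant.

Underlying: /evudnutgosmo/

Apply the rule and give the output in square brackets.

/d/ before /n/ → [n] (total assimilation)
/t/ before /g/ → [g] (total assimilation)
/s/ before /m/ → [m] (total assimilation)

[evunnuggommo]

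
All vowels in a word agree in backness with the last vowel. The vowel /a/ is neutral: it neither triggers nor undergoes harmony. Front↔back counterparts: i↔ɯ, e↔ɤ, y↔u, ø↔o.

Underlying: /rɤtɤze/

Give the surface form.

/ɤ/ harmonizes with /e/ ([-back]) → [e]
/ɤ/ harmonizes with /e/ ([-back]) → [e]

[reteze]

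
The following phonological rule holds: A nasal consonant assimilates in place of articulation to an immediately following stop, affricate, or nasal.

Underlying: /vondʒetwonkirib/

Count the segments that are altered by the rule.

2

/n/ before /dʒ/ (palatal) → [ɲ]
/n/ before /k/ (velar) → [ŋ]
2 segments change.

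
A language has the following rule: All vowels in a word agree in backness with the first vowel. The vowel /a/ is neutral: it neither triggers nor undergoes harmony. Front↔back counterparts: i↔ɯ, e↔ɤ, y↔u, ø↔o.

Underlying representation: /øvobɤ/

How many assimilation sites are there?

2

/o/ harmonizes with /ø/ ([-back]) → [ø]
/ɤ/ harmonizes with /ø/ ([-back]) → [e]
2 segments change.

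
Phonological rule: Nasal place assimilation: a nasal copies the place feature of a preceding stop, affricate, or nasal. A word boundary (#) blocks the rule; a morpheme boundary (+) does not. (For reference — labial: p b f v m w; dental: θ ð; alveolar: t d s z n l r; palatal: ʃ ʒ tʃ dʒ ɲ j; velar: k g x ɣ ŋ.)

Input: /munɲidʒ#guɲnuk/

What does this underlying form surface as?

[munnidʒ#guɲɲuk]

/ɲ/ after /n/ (alveolar) → [n]
/n/ after /ɲ/ (palatal) → [ɲ]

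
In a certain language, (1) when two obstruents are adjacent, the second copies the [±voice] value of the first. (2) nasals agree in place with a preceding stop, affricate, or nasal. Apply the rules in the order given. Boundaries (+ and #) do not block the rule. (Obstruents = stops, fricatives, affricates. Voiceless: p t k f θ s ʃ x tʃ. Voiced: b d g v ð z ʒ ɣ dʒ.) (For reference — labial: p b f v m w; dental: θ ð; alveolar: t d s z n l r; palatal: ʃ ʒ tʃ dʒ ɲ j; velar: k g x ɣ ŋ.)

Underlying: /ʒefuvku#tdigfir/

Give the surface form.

[ʒefuvgu#ttigvir]

Rule 1: /k/ after /v/ (voiced) → [g]
Rule 1: /d/ after /t/ (voiceless) → [t]
Rule 1: /f/ after /g/ (voiced) → [v]
After rule 1: ʒefuvgu#ttigvir
Rule 2: no segment meets the rule's conditions; no change.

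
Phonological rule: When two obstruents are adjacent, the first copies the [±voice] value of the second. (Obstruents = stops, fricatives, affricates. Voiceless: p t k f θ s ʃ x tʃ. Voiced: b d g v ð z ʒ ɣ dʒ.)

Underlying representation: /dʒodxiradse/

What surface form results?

[dʒotxiratse]

/d/ before /x/ (voiceless) → [t]
/d/ before /s/ (voiceless) → [t]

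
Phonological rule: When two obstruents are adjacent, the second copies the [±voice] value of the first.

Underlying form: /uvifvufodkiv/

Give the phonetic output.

/v/ after /f/ (voiceless) → [f]
/k/ after /d/ (voiced) → [g]

[uviffufodgiv]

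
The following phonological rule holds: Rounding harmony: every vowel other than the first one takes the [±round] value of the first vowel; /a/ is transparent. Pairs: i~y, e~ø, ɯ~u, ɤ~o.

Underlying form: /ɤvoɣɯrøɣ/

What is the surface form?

/o/ harmonizes with /ɤ/ ([-round]) → [ɤ]
/ø/ harmonizes with /ɤ/ ([-round]) → [e]

[ɤvɤɣɯreɣ]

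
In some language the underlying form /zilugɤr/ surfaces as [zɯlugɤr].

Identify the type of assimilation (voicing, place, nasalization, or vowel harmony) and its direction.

vowel harmony, regressive

/i/→[ɯ].
Vowels agree with the last vowel, so the harmony is regressive.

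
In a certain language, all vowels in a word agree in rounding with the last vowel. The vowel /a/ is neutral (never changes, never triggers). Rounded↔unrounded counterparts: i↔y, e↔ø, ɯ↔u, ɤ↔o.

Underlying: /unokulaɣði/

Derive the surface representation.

/u/ harmonizes with /i/ ([-round]) → [ɯ]
/o/ harmonizes with /i/ ([-round]) → [ɤ]
/u/ harmonizes with /i/ ([-round]) → [ɯ]

[ɯnɤkɯlaɣði]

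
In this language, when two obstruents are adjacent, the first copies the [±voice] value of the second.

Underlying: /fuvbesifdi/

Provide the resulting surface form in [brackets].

/f/ before /d/ (voiced) → [v]

[fuvbesivdi]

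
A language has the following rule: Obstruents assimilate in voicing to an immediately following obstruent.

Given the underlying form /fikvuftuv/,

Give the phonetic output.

[figvuftuv]

/k/ before /v/ (voiced) → [g]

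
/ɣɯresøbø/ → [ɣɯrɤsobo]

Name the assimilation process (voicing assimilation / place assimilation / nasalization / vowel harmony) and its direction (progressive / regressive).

vowel harmony, progressive

/e/→[ɤ] /ø/→[o] /ø/→[o].
Vowels agree with the first vowel, so the harmony is progressive.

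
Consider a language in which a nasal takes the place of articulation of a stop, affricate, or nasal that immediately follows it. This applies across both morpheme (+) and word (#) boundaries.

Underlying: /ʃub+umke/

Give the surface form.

/m/ before /k/ (velar) → [ŋ]

[ʃub+uŋke]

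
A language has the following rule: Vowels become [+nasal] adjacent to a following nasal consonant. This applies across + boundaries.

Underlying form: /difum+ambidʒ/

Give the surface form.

/u/ before nasal /m/ → [ũ]
/a/ before nasal /m/ → [ã]

[difũm+ãmbidʒ]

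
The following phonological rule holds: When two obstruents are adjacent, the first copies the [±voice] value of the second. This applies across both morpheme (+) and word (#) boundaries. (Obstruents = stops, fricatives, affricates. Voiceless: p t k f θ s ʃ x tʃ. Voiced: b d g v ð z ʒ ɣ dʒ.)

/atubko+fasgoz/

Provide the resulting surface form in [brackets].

[atupko+fazgoz]

/b/ before /k/ (voiceless) → [p]
/s/ before /g/ (voiced) → [z]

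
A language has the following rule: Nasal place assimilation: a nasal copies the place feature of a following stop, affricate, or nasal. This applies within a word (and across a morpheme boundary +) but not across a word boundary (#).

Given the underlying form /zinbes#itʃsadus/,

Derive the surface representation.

/n/ before /b/ (labial) → [m]

[zimbes#itʃsadus]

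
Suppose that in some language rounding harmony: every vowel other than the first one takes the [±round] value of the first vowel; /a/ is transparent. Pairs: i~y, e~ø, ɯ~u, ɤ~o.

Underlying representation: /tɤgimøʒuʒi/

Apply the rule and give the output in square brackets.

[tɤgimeʒɯʒi]

/ø/ harmonizes with /ɤ/ ([-round]) → [e]
/u/ harmonizes with /ɤ/ ([-round]) → [ɯ]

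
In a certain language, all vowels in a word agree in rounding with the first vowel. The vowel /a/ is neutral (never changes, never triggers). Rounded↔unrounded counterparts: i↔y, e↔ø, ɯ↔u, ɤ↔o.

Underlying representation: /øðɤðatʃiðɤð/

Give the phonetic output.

/ɤ/ harmonizes with /ø/ ([+round]) → [o]
/i/ harmonizes with /ø/ ([+round]) → [y]
/ɤ/ harmonizes with /ø/ ([+round]) → [o]

[øðoðatʃyðoð]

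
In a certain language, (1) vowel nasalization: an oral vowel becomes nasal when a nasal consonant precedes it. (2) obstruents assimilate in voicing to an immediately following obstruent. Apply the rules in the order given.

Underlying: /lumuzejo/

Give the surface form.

[lumũzejo]

Rule 1: /u/ after nasal /m/ → [ũ]
After rule 1: lumũzejo
Rule 2: no segment meets the rule's conditions; no change.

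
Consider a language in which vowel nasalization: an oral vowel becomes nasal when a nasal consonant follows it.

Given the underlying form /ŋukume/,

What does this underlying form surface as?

/u/ before nasal /m/ → [ũ]

[ŋukũme]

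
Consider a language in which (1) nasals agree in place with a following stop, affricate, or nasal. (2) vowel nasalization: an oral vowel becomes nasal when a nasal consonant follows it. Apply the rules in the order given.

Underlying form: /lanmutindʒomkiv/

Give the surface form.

[lãmmutĩɲdʒõŋkiv]

Rule 1: /n/ before /m/ (labial) → [m]
Rule 1: /n/ before /dʒ/ (palatal) → [ɲ]
Rule 1: /m/ before /k/ (velar) → [ŋ]
After rule 1: lammutiɲdʒoŋkiv
Rule 2: /a/ before nasal /m/ → [ã]
Rule 2: /i/ before nasal /ɲ/ → [ĩ]
Rule 2: /o/ before nasal /ŋ/ → [õ]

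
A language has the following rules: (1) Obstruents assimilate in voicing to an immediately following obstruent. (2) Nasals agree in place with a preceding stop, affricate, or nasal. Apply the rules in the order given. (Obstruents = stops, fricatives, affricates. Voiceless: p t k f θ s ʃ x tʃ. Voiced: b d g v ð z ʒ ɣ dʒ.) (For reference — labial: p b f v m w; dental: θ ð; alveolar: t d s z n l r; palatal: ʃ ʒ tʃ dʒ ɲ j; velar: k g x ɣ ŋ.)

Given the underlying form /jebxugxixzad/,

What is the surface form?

Rule 1: /b/ before /x/ (voiceless) → [p]
Rule 1: /g/ before /x/ (voiceless) → [k]
Rule 1: /x/ before /z/ (voiced) → [ɣ]
After rule 1: jepxukxiɣzad
Rule 2: no segment meets the rule's conditions; no change.

[jepxukxiɣzad]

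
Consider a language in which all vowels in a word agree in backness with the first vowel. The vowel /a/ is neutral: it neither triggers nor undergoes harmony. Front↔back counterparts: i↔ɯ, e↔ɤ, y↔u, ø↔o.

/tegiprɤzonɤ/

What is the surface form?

[tegiprezøne]

/ɤ/ harmonizes with /e/ ([-back]) → [e]
/o/ harmonizes with /e/ ([-back]) → [ø]
/ɤ/ harmonizes with /e/ ([-back]) → [e]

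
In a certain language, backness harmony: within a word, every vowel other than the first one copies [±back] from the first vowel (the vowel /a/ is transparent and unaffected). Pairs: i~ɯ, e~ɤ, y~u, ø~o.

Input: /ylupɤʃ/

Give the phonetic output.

/u/ harmonizes with /y/ ([-back]) → [y]
/ɤ/ harmonizes with /y/ ([-back]) → [e]

[ylypeʃ]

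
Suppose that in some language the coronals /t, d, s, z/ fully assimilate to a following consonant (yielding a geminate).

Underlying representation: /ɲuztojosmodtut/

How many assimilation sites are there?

3

/z/ before /t/ → [t] (total assimilation)
/s/ before /m/ → [m] (total assimilation)
/d/ before /t/ → [t] (total assimilation)
3 segments change.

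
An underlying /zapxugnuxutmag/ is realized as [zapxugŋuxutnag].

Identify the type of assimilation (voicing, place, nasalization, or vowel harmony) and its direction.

/n/→[ŋ] /m/→[n].
Each target copies a feature from the preceding segment, so the direction is progressive.

place assimilation, progressive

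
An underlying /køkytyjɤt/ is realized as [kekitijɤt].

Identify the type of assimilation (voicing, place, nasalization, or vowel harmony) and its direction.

/ø/→[e] /y/→[i] /y/→[i].
Vowels agree with the last vowel, so the harmony is regressive.

vowel harmony, regressive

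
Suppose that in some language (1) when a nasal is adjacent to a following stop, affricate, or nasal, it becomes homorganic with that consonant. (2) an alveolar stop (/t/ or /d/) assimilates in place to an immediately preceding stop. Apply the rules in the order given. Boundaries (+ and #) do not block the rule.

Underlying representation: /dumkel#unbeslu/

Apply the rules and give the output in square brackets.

Rule 1: /m/ before /k/ (velar) → [ŋ]
Rule 1: /n/ before /b/ (labial) → [m]
After rule 1: duŋkel#umbeslu
Rule 2: no segment meets the rule's conditions; no change.

[duŋkel#umbeslu]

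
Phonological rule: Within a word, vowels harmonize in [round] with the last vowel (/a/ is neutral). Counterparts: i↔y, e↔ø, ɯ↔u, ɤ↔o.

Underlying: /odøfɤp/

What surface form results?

[ɤdefɤp]

/o/ harmonizes with /ɤ/ ([-round]) → [ɤ]
/ø/ harmonizes with /ɤ/ ([-round]) → [e]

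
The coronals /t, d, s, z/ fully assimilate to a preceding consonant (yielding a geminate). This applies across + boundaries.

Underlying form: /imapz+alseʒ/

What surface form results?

[imapp+alleʒ]

/z/ after /p/ → [p] (total assimilation)
/s/ after /l/ → [l] (total assimilation)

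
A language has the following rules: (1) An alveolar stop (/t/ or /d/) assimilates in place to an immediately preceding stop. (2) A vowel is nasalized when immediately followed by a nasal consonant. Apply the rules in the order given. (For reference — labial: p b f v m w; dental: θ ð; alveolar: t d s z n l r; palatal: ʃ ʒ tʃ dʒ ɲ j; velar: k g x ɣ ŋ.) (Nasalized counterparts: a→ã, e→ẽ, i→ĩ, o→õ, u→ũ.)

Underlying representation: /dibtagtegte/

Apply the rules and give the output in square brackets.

Rule 1: /t/ after /b/ (labial) → [p]
Rule 1: /t/ after /g/ (velar) → [k]
Rule 1: /t/ after /g/ (velar) → [k]
After rule 1: dibpagkegke
Rule 2: no segment meets the rule's conditions; no change.

[dibpagkegke]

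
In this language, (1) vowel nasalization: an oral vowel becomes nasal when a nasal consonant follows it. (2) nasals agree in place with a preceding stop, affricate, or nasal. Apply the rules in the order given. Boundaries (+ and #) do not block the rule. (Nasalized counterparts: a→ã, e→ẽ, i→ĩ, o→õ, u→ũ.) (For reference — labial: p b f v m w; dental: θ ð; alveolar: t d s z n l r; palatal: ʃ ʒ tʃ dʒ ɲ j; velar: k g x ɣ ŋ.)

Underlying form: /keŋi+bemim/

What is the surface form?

Rule 1: /e/ before nasal /ŋ/ → [ẽ]
Rule 1: /e/ before nasal /m/ → [ẽ]
Rule 1: /i/ before nasal /m/ → [ĩ]
After rule 1: kẽŋi+bẽmĩm
Rule 2: no segment meets the rule's conditions; no change.

[kẽŋi+bẽmĩm]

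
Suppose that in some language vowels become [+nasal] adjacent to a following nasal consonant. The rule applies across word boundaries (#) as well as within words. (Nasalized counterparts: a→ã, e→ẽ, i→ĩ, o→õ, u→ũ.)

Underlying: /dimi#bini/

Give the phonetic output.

[dĩmi#bĩni]

/i/ before nasal /m/ → [ĩ]
/i/ before nasal /n/ → [ĩ]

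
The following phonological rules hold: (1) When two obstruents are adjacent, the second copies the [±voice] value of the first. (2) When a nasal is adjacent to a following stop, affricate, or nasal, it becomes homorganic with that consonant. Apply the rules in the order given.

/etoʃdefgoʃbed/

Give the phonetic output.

Rule 1: /d/ after /ʃ/ (voiceless) → [t]
Rule 1: /g/ after /f/ (voiceless) → [k]
Rule 1: /b/ after /ʃ/ (voiceless) → [p]
After rule 1: etoʃtefkoʃped
Rule 2: no segment meets the rule's conditions; no change.

[etoʃtefkoʃped]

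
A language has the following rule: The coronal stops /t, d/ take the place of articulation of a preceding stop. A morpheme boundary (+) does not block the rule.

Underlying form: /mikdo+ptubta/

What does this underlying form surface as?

[mikgo+ppubpa]

/d/ after /k/ (velar) → [g]
/t/ after /p/ (labial) → [p]
/t/ after /b/ (labial) → [p]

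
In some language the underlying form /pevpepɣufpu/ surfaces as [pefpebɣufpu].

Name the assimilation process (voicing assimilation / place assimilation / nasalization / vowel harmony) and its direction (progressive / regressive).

voicing assimilation, regressive

/v/→[f] /p/→[b].
Each target copies a feature from the following segment, so the direction is regressive.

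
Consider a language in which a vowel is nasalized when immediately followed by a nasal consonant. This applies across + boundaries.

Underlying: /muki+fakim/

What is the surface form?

/i/ before nasal /m/ → [ĩ]

[muki+fakĩm]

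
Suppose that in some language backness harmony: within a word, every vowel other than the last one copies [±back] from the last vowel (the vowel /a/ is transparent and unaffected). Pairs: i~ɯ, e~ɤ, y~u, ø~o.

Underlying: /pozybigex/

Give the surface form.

/o/ harmonizes with /e/ ([-back]) → [ø]

[pøzybigex]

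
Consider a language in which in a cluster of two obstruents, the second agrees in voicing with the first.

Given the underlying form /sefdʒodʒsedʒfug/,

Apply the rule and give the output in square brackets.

[seftʃodʒzedʒvug]

/dʒ/ after /f/ (voiceless) → [tʃ]
/s/ after /dʒ/ (voiced) → [z]
/f/ after /dʒ/ (voiced) → [v]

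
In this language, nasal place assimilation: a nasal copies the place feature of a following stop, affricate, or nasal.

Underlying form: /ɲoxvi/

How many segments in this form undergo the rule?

0

No segment meets the rule's conditions.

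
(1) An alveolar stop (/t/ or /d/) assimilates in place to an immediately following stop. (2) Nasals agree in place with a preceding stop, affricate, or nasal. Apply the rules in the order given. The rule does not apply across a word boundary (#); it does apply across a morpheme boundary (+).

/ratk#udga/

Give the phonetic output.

Rule 1: /t/ before /k/ (velar) → [k]
Rule 1: /d/ before /g/ (velar) → [g]
After rule 1: rakk#ugga
Rule 2: no segment meets the rule's conditions; no change.

[rakk#ugga]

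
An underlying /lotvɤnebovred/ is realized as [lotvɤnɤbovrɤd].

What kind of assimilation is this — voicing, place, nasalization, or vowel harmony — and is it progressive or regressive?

/e/→[ɤ] /e/→[ɤ].
Vowels agree with the first vowel, so the harmony is progressive.

vowel harmony, progressive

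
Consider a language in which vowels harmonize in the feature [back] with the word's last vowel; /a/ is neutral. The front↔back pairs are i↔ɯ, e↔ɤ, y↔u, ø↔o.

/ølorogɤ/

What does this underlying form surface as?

[olorogɤ]

/ø/ harmonizes with /ɤ/ ([+back]) → [o]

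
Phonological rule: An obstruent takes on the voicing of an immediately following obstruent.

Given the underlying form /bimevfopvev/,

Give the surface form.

[bimeffobvev]

/v/ before /f/ (voiceless) → [f]
/p/ before /v/ (voiced) → [b]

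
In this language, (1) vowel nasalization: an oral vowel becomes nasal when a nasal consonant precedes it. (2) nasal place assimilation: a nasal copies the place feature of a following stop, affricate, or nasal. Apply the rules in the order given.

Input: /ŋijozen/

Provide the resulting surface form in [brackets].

Rule 1: /i/ after nasal /ŋ/ → [ĩ]
After rule 1: ŋĩjozen
Rule 2: no segment meets the rule's conditions; no change.

[ŋĩjozen]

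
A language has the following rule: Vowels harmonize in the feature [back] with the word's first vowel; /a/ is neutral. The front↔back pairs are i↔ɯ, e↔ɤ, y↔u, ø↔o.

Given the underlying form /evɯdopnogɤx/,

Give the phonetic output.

/ɯ/ harmonizes with /e/ ([-back]) → [i]
/o/ harmonizes with /e/ ([-back]) → [ø]
/o/ harmonizes with /e/ ([-back]) → [ø]
/ɤ/ harmonizes with /e/ ([-back]) → [e]

[evidøpnøgex]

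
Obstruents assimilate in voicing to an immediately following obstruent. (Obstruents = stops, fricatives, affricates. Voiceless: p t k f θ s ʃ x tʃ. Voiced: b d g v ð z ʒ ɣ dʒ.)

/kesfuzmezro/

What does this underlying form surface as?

[kesfuzmezro]

no segment meets the rule's conditions; no change.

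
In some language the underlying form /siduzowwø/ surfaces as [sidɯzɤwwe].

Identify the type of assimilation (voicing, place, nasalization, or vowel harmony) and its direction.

vowel harmony, progressive

/u/→[ɯ] /o/→[ɤ] /ø/→[e].
Vowels agree with the first vowel, so the harmony is progressive.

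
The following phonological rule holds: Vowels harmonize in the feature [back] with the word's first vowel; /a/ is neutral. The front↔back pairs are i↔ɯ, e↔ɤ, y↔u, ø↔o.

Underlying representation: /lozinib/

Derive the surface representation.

/i/ harmonizes with /o/ ([+back]) → [ɯ]
/i/ harmonizes with /o/ ([+back]) → [ɯ]

[lozɯnɯb]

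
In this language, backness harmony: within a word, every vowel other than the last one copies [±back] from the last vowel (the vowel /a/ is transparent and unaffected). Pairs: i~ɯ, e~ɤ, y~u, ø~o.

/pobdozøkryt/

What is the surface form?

/o/ harmonizes with /y/ ([-back]) → [ø]
/o/ harmonizes with /y/ ([-back]) → [ø]

[pøbdøzøkryt]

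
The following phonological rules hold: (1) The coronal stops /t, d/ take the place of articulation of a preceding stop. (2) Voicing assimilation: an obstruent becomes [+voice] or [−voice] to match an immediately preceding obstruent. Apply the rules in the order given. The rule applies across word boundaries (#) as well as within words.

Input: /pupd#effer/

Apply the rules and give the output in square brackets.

[pupp#effer]

Rule 1: /d/ after /p/ (labial) → [b]
After rule 1: pupb#effer
Rule 2: /b/ after /p/ (voiceless) → [p]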